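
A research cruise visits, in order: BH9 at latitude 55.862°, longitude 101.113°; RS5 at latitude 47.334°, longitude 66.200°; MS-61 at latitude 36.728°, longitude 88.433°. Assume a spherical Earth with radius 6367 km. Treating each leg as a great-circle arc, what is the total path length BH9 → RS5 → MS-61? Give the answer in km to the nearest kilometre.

BH9→RS5: c = 0.401457 rad, d = 2556.08 km
RS5→MS-61: c = 0.340667 rad, d = 2169.03 km
Total = 2556.08 + 2169.03 = 4725.11 km

4725 km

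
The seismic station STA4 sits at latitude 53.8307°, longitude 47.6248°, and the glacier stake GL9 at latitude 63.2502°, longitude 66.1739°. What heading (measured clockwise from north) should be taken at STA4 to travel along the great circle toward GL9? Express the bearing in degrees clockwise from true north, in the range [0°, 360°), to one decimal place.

38.1°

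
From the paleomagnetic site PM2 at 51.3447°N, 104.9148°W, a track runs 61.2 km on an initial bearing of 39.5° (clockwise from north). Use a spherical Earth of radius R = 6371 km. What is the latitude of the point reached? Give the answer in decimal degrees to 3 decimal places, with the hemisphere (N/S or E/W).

δ = d/R = 61.2/6371 = 0.009606 rad
φ₂ = arcsin(sin φ₁ cos δ + cos φ₁ sin δ cos θ)
   = arcsin(0.78092·0.99995 + 0.62463·0.00961·0.77162) = 51.76804°
λ₂ = λ₁ + atan2(sin θ sin δ cos φ₁, cos δ − sin φ₁ sin φ₂) = -104.34909°

51.768°N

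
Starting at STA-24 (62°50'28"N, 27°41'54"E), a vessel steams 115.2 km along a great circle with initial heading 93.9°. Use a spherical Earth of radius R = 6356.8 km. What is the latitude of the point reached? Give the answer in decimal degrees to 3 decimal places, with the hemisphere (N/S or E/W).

62.752°N

STA-24: φ = +62.84111°, λ = +27.69833°
δ = d/R = 115.2/6356.8 = 0.018122 rad
φ₂ = arcsin(sin φ₁ cos δ + cos φ₁ sin δ cos θ)
   = arcsin(0.88974·0.99984 + 0.45646·0.01812·-0.06802) = 62.75229°
λ₂ = λ₁ + atan2(sin θ sin δ cos φ₁, cos δ − sin φ₁ sin φ₂) = 29.96145°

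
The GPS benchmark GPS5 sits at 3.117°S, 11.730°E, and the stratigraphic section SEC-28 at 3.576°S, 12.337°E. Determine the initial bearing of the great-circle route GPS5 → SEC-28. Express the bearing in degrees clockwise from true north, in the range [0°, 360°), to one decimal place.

127.2°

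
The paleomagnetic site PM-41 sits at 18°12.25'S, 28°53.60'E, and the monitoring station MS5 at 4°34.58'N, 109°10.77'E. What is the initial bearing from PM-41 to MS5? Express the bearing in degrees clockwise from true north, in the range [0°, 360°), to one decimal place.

82.6°

PM-41: φ = -18.20417°, λ = +28.89333°
MS5: φ = +4.57633°, λ = +109.17950°
Δλ = 80.2862°
y = sin Δλ · cos φ₂ = 0.982520
x = cos φ₁ sin φ₂ − sin φ₁ cos φ₂ cos Δλ = 0.128337
θ = atan2(y, x) = 82.5582° → 82.5582° (mod 360°)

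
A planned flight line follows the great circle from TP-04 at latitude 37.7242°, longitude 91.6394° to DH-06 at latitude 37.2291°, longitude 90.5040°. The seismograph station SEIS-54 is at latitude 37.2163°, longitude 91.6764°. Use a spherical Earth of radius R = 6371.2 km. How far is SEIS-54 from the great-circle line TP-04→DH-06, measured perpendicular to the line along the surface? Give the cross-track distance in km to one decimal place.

51.2 km

δ₁₃ = central angle TP-04→SEIS-54 = 0.008879 rad  (haversine)
θ₁₃ = bearing TP-04→SEIS-54 = 176.680°,  θ₁₂ = bearing TP-04→DH-06 = 241.559°
dₓₜ = R·arcsin(sin δ₁₃ · sin(θ₁₃ − θ₁₂)) = 6371.2·arcsin(0.00888·sin(-64.879°)) = -51.221 km
|dₓₜ| = 51.221 km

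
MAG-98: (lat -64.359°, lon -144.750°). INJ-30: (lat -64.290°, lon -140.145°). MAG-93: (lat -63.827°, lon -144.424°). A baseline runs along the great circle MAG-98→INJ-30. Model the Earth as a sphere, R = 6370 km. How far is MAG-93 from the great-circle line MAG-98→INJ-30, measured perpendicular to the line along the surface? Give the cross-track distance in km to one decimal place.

59.1 km

δ₁₃ = central angle MAG-98→MAG-93 = 0.009612 rad  (haversine)
θ₁₃ = bearing MAG-98→MAG-93 = 15.135°,  θ₁₂ = bearing MAG-98→INJ-30 = 90.096°
dₓₜ = R·arcsin(sin δ₁₃ · sin(θ₁₃ − θ₁₂)) = 6370·arcsin(0.00961·sin(-74.961°)) = -59.132 km
|dₓₜ| = 59.132 km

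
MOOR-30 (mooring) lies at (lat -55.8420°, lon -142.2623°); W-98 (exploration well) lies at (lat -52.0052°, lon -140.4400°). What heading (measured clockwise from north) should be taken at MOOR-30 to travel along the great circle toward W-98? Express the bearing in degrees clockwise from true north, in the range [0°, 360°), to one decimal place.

16.4°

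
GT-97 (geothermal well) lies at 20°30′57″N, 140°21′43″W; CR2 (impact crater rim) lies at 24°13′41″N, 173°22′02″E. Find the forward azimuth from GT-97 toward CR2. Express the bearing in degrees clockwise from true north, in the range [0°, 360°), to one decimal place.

283.9°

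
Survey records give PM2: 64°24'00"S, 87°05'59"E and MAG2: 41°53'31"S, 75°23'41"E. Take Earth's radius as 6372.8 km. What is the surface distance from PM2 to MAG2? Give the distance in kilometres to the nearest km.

2613 km

PM2: φ = -64.40000°, λ = +87.09972°
MAG2: φ = -41.89194°, λ = +75.39472°
Δφ = 22.5081°,  Δλ = -11.7050°
a = sin²(Δφ/2) + cos φ₁ cos φ₂ sin²(Δλ/2) = 0.041431
c = 2·arcsin(√a) = 0.409959 rad = 23.4889°
d = R·c = 6372.8 × 0.409959 = 2612.6 km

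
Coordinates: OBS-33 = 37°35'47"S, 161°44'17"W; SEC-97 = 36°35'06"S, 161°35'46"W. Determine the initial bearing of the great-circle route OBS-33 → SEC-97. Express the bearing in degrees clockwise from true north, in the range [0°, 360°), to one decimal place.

OBS-33: φ = -37.59639°, λ = -161.73806°
SEC-97: φ = -36.58500°, λ = -161.59611°
Δλ = 0.1419°
y = sin Δλ · cos φ₂ = 0.001989
x = cos φ₁ sin φ₂ − sin φ₁ cos φ₂ cos Δλ = 0.017650
θ = atan2(y, x) = 6.4306° → 6.4306° (mod 360°)

6.4°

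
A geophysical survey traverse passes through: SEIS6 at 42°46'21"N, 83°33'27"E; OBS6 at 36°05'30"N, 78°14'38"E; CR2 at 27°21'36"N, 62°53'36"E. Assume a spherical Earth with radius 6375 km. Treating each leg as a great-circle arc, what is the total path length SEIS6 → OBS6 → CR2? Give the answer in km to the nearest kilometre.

2616 km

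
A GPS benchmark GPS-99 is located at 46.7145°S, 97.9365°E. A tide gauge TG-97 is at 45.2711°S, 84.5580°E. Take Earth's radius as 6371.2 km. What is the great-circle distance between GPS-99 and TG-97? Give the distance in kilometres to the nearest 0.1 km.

Δφ = 1.4434°,  Δλ = -13.3785°
a = sin²(Δφ/2) + cos φ₁ cos φ₂ sin²(Δλ/2) = 0.006706
c = 2·arcsin(√a) = 0.163961 rad = 9.3943°
d = R·c = 6371.2 × 0.163961 = 1044.6 km

1044.6 km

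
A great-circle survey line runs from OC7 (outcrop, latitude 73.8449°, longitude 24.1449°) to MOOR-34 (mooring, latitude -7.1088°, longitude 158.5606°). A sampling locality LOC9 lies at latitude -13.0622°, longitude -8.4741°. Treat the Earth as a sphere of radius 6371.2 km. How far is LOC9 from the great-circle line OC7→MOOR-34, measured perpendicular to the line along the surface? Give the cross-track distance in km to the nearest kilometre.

1843 km

δ₁₃ = central angle OC7→LOC9 = 1.559591 rad  (haversine)
θ₁₃ = bearing OC7→LOC9 = 211.677°,  θ₁₂ = bearing OC7→MOOR-34 = 48.250°
dₓₜ = R·arcsin(sin δ₁₃ · sin(θ₁₃ − θ₁₂)) = 6371.2·arcsin(0.99994·sin(163.427°)) = 1842.717 km
|dₓₜ| = 1842.717 km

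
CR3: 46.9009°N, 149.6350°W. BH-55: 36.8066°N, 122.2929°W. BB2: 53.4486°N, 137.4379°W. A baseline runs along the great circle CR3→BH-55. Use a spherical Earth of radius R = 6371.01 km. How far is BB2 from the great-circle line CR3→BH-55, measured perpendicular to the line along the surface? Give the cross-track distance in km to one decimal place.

δ₁₃ = central angle CR3→BB2 = 0.177479 rad  (haversine)
θ₁₃ = bearing CR3→BB2 = 45.454°,  θ₁₂ = bearing CR3→BH-55 = 106.646°
dₓₜ = R·arcsin(sin δ₁₃ · sin(θ₁₃ − θ₁₂)) = 6371.01·arcsin(0.17655·sin(-61.193°)) = -989.571 km
|dₓₜ| = 989.571 km

989.6 km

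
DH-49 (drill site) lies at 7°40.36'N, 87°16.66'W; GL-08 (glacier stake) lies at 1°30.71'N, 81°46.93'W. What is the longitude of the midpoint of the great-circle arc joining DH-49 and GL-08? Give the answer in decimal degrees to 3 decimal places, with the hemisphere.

DH-49: φ = +7.67267°, λ = -87.27767°
GL-08: φ = +1.51183°, λ = -81.78217°
Bx = cos φ₂ cos Δλ = 0.995057,  By = cos φ₂ sin Δλ = 0.095734
φₘ = atan2(sin φ₁ + sin φ₂, √((cos φ₁ + Bx)² + By²)) = 4.59751°
λₘ = λ₁ + atan2(By, cos φ₁ + Bx) = -84.51803°

84.518°W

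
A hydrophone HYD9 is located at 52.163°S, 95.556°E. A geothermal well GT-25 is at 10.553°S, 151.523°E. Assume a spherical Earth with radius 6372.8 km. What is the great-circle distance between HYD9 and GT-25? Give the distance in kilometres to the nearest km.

6804 km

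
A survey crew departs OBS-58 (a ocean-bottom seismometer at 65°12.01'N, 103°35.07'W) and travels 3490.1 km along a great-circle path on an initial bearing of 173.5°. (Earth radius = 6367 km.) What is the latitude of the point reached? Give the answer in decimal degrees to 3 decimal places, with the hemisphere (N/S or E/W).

33.890°N

OBS-58: φ = +65.20017°, λ = -103.58450°
δ = d/R = 3490.1/6367 = 0.548155 rad
φ₂ = arcsin(sin φ₁ cos δ + cos φ₁ sin δ cos θ)
   = arcsin(0.90778·0.85349 + 0.41945·0.52111·-0.99357) = 33.89015°
λ₂ = λ₁ + atan2(sin θ sin δ cos φ₁, cos δ − sin φ₁ sin φ₂) = -99.50934°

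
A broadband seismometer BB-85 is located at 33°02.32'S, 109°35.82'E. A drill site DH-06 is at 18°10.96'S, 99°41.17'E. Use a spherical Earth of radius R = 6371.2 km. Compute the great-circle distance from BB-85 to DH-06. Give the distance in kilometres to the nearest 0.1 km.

1925.3 km

BB-85: φ = -33.03867°, λ = +109.59700°
DH-06: φ = -18.18267°, λ = +99.68617°
Δφ = 14.8560°,  Δλ = -9.9108°
a = sin²(Δφ/2) + cos φ₁ cos φ₂ sin²(Δλ/2) = 0.022656
c = 2·arcsin(√a) = 0.302187 rad = 17.3141°
d = R·c = 6371.2 × 0.302187 = 1925.3 km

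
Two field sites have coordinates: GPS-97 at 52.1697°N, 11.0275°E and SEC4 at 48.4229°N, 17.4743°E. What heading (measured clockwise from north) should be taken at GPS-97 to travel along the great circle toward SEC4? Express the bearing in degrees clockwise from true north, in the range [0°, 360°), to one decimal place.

Δλ = 6.4468°
y = sin Δλ · cos φ₂ = 0.074512
x = cos φ₁ sin φ₂ − sin φ₁ cos φ₂ cos Δλ = -0.062033
θ = atan2(y, x) = 129.7780° → 129.7780° (mod 360°)

129.8°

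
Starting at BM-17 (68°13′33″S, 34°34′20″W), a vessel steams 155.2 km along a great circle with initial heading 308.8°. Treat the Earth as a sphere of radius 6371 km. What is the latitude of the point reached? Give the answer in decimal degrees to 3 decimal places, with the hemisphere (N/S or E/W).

67.326°S

BM-17: φ = -68.22583°, λ = -34.57222°
δ = d/R = 155.2/6371 = 0.024360 rad
φ₂ = arcsin(sin φ₁ cos δ + cos φ₁ sin δ cos θ)
   = arcsin(-0.92865·0.99970 + 0.37095·0.02436·0.62660) = -67.32642°
λ₂ = λ₁ + atan2(sin θ sin δ cos φ₁, cos δ − sin φ₁ sin φ₂) = -37.39491°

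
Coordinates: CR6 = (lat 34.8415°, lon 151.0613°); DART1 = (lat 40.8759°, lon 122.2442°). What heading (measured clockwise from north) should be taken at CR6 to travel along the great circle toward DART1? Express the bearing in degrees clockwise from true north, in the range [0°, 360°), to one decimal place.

Δλ = -28.8171°
y = sin Δλ · cos φ₂ = -0.364466
x = cos φ₁ sin φ₂ − sin φ₁ cos φ₂ cos Δλ = 0.158621
θ = atan2(y, x) = -66.4806° → 293.5194° (mod 360°)

293.5°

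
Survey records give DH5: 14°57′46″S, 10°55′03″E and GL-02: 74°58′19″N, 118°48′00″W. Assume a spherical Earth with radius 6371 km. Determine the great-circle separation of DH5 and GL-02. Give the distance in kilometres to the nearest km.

DH5: φ = -14.96278°, λ = +10.91750°
GL-02: φ = +74.97194°, λ = -118.80000°
Δφ = 89.9347°,  Δλ = -129.7175°
a = sin²(Δφ/2) + cos φ₁ cos φ₂ sin²(Δλ/2) = 0.704716
c = 2·arcsin(√a) = 1.992627 rad = 114.1691°
d = R·c = 6371 × 1.992627 = 12695.0 km

12695 km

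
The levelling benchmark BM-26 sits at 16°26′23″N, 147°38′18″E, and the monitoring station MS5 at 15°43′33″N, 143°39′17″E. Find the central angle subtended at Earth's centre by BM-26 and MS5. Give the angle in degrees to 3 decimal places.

3.894°

BM-26: φ = +16.43972°, λ = +147.63833°
MS5: φ = +15.72583°, λ = +143.65472°
Δφ = -0.7139°,  Δλ = -3.9836°
a = sin²(Δφ/2) + cos φ₁ cos φ₂ sin²(Δλ/2) = 0.001154
c = 2·arcsin(√a) = 0.067956 rad = 3.8936°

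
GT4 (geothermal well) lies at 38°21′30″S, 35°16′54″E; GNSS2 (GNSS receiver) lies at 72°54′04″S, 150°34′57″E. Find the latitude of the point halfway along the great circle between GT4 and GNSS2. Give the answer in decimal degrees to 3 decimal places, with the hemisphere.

65.750°S

GT4: φ = -38.35833°, λ = +35.28167°
GNSS2: φ = -72.90111°, λ = +150.58250°
Bx = cos φ₂ cos Δλ = -0.125656,  By = cos φ₂ sin Δλ = 0.265818
φₘ = atan2(sin φ₁ + sin φ₂, √((cos φ₁ + Bx)² + By²)) = -65.74965°
λₘ = λ₁ + atan2(By, cos φ₁ + Bx) = 57.26457°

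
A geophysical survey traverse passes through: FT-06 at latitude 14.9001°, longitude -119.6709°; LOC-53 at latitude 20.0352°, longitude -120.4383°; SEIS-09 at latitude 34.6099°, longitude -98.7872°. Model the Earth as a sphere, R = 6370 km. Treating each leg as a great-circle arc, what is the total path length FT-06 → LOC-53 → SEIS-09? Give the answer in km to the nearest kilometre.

3249 km

FT-06→LOC-53: c = 0.090530 rad, d = 576.67 km
LOC-53→SEIS-09: c = 0.419562 rad, d = 2672.61 km
Total = 576.67 + 2672.61 = 3249.29 km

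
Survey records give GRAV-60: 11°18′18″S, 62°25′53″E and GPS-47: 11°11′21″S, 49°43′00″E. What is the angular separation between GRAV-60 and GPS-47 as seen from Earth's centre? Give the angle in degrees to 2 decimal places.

12.47°

GRAV-60: φ = -11.30500°, λ = +62.43139°
GPS-47: φ = -11.18917°, λ = +49.71667°
Δφ = 0.1158°,  Δλ = -12.7147°
a = sin²(Δφ/2) + cos φ₁ cos φ₂ sin²(Δλ/2) = 0.011796
c = 2·arcsin(√a) = 0.217644 rad = 12.4701°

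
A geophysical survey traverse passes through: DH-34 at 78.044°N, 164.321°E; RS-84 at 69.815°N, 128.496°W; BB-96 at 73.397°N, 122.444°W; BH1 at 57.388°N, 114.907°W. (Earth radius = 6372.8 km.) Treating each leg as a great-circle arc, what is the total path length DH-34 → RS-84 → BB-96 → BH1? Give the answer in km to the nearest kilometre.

4367 km

DH-34→RS-84: c = 0.330309 rad, d = 2104.99 km
RS-84→BB-96: c = 0.070769 rad, d = 451.00 km
BB-96→BH1: c = 0.284194 rad, d = 1811.11 km
Total = 2104.99 + 451.00 + 1811.11 = 4367.10 km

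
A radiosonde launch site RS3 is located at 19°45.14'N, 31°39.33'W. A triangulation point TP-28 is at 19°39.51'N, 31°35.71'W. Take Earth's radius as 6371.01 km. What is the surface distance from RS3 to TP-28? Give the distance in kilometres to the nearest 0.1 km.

12.2 km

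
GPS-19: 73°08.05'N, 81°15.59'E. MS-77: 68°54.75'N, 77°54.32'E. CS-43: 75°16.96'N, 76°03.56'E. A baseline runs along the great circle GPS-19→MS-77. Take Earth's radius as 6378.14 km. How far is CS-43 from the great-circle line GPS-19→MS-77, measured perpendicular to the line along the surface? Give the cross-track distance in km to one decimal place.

209.2 km

GPS-19: φ = +73.13417°, λ = +81.25983°
MS-77: φ = +68.91250°, λ = +77.90533°
CS-43: φ = +75.28267°, λ = +76.05933°
δ₁₃ = central angle GPS-19→CS-43 = 0.044868 rad  (haversine)
θ₁₃ = bearing GPS-19→CS-43 = 329.109°,  θ₁₂ = bearing GPS-19→MS-77 = 196.082°
dₓₜ = R·arcsin(sin δ₁₃ · sin(θ₁₃ − θ₁₂)) = 6378.14·arcsin(0.04485·sin(133.027°)) = 209.168 km
|dₓₜ| = 209.168 km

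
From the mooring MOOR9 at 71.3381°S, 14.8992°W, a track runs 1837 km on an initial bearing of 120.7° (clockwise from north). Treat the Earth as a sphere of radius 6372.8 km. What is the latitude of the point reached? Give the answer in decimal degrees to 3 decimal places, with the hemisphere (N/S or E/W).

δ = d/R = 1837/6372.8 = 0.288256 rad
φ₂ = arcsin(sin φ₁ cos δ + cos φ₁ sin δ cos θ)
   = arcsin(-0.94742·0.95874 + 0.31998·0.28428·-0.51054) = -72.70276°
λ₂ = λ₁ + atan2(sin θ sin δ cos φ₁, cos δ − sin φ₁ sin φ₂) = 40.39825°

72.703°S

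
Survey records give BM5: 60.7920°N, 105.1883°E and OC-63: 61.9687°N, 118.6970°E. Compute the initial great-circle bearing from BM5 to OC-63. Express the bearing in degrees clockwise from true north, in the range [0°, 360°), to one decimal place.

73.8°

Δλ = 13.5087°
y = sin Δλ · cos φ₂ = 0.109778
x = cos φ₁ sin φ₂ − sin φ₁ cos φ₂ cos Δλ = 0.031884
θ = atan2(y, x) = 73.8044° → 73.8044° (mod 360°)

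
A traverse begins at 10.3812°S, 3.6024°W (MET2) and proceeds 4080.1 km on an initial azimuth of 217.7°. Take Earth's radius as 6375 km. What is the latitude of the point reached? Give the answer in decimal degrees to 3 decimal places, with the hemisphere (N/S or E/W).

δ = d/R = 4080.1/6375 = 0.640016 rad
φ₂ = arcsin(sin φ₁ cos δ + cos φ₁ sin δ cos θ)
   = arcsin(-0.18020·0.80209 + 0.98363·0.59721·-0.79122) = -37.54058°
λ₂ = λ₁ + atan2(sin θ sin δ cos φ₁, cos δ − sin φ₁ sin φ₂) = -31.02734°

37.541°S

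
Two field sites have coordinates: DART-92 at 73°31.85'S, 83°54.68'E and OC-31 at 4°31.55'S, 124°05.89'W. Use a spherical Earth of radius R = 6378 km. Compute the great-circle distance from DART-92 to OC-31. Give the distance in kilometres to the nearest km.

11133 km

DART-92: φ = -73.53083°, λ = +83.91133°
OC-31: φ = -4.52583°, λ = -124.09817°
Δφ = 69.0050°,  Δλ = 151.9905°
a = sin²(Δφ/2) + cos φ₁ cos φ₂ sin²(Δλ/2) = 0.586921
c = 2·arcsin(√a) = 1.745525 rad = 100.0112°
d = R·c = 6378 × 1.745525 = 11133.0 km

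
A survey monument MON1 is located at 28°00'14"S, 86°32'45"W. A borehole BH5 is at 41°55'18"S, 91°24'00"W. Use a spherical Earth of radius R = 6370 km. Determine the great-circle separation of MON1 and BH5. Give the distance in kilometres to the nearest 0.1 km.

1608.6 km

MON1: φ = -28.00389°, λ = -86.54583°
BH5: φ = -41.92167°, λ = -91.40000°
Δφ = -13.9178°,  Δλ = -4.8542°
a = sin²(Δφ/2) + cos φ₁ cos φ₂ sin²(Δλ/2) = 0.015857
c = 2·arcsin(√a) = 0.252521 rad = 14.4684°
d = R·c = 6370 × 0.252521 = 1608.6 km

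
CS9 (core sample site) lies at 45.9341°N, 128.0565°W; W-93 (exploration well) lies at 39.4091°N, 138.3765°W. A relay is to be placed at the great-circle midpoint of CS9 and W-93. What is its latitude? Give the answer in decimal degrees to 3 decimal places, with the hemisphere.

42.787°N

Bx = cos φ₂ cos Δλ = 0.760134,  By = cos φ₂ sin Δλ = -0.138414
φₘ = atan2(sin φ₁ + sin φ₂, √((cos φ₁ + Bx)² + By²)) = 42.78725°
λₘ = λ₁ + atan2(By, cos φ₁ + Bx) = -133.48838°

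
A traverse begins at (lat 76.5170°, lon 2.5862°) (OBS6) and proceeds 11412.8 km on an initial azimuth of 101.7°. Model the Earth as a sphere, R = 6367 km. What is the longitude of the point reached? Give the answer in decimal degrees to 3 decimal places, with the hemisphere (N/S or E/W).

84.184°E

δ = d/R = 11412.8/6367 = 1.792493 rad
φ₂ = arcsin(sin φ₁ cos δ + cos φ₁ sin δ cos θ)
   = arcsin(0.97244·-0.21988 + 0.23316·0.97553·-0.20279) = -15.06701°
λ₂ = λ₁ + atan2(sin θ sin δ cos φ₁, cos δ − sin φ₁ sin φ₂) = 84.18360°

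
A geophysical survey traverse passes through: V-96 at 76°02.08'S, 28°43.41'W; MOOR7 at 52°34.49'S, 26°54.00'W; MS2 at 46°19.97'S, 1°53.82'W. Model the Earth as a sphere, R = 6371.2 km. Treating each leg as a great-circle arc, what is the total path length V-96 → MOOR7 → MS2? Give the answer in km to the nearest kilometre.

4534 km

V-96: φ = -76.03467°, λ = -28.72350°
MOOR7: φ = -52.57483°, λ = -26.90000°
MS2: φ = -46.33283°, λ = -1.89700°
V-96→MOOR7: c = 0.409638 rad, d = 2609.88 km
MOOR7→MS2: c = 0.301986 rad, d = 1924.01 km
Total = 2609.88 + 1924.01 = 4533.90 km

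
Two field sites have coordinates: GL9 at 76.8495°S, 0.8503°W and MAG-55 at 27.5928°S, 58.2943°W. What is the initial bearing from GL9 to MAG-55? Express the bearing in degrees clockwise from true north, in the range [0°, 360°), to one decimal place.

295.7°

Δλ = -57.4440°
y = sin Δλ · cos φ₂ = -0.747000
x = cos φ₁ sin φ₂ − sin φ₁ cos φ₂ cos Δλ = 0.359033
θ = atan2(y, x) = -64.3295° → 295.6705° (mod 360°)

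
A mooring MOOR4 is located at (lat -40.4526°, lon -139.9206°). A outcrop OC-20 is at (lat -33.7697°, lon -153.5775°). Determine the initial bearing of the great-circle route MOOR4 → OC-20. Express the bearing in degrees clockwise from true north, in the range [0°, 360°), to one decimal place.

297.3°

Δλ = -13.6569°
y = sin Δλ · cos φ₂ = -0.196271
x = cos φ₁ sin φ₂ − sin φ₁ cos φ₂ cos Δλ = 0.101125
θ = atan2(y, x) = -62.7410° → 297.2590° (mod 360°)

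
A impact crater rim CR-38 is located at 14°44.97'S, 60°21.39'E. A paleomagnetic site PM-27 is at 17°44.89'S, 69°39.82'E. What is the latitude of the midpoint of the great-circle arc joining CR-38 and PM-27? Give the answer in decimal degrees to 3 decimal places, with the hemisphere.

CR-38: φ = -14.74950°, λ = +60.35650°
PM-27: φ = -17.74817°, λ = +69.66367°
Bx = cos φ₂ cos Δλ = 0.939868,  By = cos φ₂ sin Δλ = 0.154030
φₘ = atan2(sin φ₁ + sin φ₂, √((cos φ₁ + Bx)² + By²)) = -16.29972°
λₘ = λ₁ + atan2(By, cos φ₁ + Bx) = 64.97451°

16.300°S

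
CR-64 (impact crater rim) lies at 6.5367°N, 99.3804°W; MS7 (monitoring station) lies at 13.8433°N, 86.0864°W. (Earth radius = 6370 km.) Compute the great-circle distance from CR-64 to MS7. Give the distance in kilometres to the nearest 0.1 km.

1665.1 km

Δφ = 7.3066°,  Δλ = 13.2940°
a = sin²(Δφ/2) + cos φ₁ cos φ₂ sin²(Δλ/2) = 0.016985
c = 2·arcsin(√a) = 0.261396 rad = 14.9769°
d = R·c = 6370 × 0.261396 = 1665.1 km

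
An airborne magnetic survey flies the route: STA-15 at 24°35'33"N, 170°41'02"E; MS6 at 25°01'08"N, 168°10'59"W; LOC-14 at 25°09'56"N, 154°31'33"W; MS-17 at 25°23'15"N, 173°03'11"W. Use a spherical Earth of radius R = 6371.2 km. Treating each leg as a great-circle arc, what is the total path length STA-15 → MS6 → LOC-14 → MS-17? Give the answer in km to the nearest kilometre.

5368 km

STA-15: φ = +24.59250°, λ = +170.68389°
MS6: φ = +25.01889°, λ = -168.18306°
LOC-14: φ = +25.16556°, λ = -154.52583°
MS-17: φ = +25.38750°, λ = -173.05306°
STA-15→MS6: c = 0.334554 rad, d = 2131.51 km
MS6→LOC-14: c = 0.215791 rad, d = 1374.85 km
LOC-14→MS-17: c = 0.292193 rad, d = 1861.62 km
Total = 2131.51 + 1374.85 + 1861.62 = 5367.98 km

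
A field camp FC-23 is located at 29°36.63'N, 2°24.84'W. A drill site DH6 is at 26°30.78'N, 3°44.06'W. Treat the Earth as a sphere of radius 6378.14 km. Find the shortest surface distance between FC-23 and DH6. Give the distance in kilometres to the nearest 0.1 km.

368.4 km

FC-23: φ = +29.61050°, λ = -2.41400°
DH6: φ = +26.51300°, λ = -3.73433°
Δφ = -3.0975°,  Δλ = -1.3203°
a = sin²(Δφ/2) + cos φ₁ cos φ₂ sin²(Δλ/2) = 0.000834
c = 2·arcsin(√a) = 0.057758 rad = 3.3093°
d = R·c = 6378.14 × 0.057758 = 368.4 km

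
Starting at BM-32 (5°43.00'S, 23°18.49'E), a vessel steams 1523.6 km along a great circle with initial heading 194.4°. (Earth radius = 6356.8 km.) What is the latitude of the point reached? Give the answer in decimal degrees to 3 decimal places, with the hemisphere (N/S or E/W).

BM-32: φ = -5.71667°, λ = +23.30817°
δ = d/R = 1523.6/6356.8 = 0.239680 rad
φ₂ = arcsin(sin φ₁ cos δ + cos φ₁ sin δ cos θ)
   = arcsin(-0.09961·0.97141 + 0.99503·0.23739·-0.96858) = -18.99903°
λ₂ = λ₁ + atan2(sin θ sin δ cos φ₁, cos δ − sin φ₁ sin φ₂) = 19.72838°

18.999°S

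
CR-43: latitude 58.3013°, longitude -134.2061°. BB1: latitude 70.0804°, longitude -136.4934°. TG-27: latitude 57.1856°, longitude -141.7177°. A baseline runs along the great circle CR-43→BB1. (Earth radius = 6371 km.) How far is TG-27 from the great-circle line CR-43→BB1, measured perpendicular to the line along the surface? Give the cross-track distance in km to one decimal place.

δ₁₃ = central angle CR-43→TG-27 = 0.072586 rad  (haversine)
θ₁₃ = bearing CR-43→TG-27 = 257.647°,  θ₁₂ = bearing CR-43→BB1 = 356.194°
dₓₜ = R·arcsin(sin δ₁₃ · sin(θ₁₃ − θ₁₂)) = 6371·arcsin(0.07252·sin(-98.546°)) = -457.303 km
|dₓₜ| = 457.303 km

457.3 km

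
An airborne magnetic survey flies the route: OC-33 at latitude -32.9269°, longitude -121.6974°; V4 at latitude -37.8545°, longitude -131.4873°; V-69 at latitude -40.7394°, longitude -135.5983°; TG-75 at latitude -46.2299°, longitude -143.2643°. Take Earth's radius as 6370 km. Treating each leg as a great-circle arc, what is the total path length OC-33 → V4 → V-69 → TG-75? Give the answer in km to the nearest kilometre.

2387 km

OC-33→V4: c = 0.163564 rad, d = 1041.90 km
V4→V-69: c = 0.074939 rad, d = 477.36 km
V-69→TG-75: c = 0.136285 rad, d = 868.13 km
Total = 1041.90 + 477.36 + 868.13 = 2387.40 km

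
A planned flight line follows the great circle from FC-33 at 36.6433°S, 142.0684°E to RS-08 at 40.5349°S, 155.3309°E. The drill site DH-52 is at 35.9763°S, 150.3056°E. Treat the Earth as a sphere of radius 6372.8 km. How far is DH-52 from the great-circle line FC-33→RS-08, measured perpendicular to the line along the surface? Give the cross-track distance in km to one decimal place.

346.8 km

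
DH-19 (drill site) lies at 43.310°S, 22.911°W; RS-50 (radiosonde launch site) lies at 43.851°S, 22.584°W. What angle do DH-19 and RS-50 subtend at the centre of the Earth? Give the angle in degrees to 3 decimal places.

0.591°

Δφ = -0.5410°,  Δλ = 0.3270°
a = sin²(Δφ/2) + cos φ₁ cos φ₂ sin²(Δλ/2) = 0.000027
c = 2·arcsin(√a) = 0.010308 rad = 0.5906°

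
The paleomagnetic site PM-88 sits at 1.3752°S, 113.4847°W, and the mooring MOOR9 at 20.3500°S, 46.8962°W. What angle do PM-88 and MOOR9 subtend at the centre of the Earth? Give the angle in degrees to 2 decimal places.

67.62°

Δφ = -18.9748°,  Δλ = 66.5885°
a = sin²(Δφ/2) + cos φ₁ cos φ₂ sin²(Δλ/2) = 0.309614
c = 2·arcsin(√a) = 1.180166 rad = 67.6185°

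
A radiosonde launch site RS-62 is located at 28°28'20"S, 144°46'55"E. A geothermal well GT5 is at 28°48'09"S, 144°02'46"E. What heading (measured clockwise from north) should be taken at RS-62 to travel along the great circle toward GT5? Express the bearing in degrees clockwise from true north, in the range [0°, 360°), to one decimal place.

242.7°

RS-62: φ = -28.47222°, λ = +144.78194°
GT5: φ = -28.80250°, λ = +144.04611°
Δλ = -0.7358°
y = sin Δλ · cos φ₂ = -0.011254
x = cos φ₁ sin φ₂ − sin φ₁ cos φ₂ cos Δλ = -0.005799
θ = atan2(y, x) = -117.2616° → 242.7384° (mod 360°)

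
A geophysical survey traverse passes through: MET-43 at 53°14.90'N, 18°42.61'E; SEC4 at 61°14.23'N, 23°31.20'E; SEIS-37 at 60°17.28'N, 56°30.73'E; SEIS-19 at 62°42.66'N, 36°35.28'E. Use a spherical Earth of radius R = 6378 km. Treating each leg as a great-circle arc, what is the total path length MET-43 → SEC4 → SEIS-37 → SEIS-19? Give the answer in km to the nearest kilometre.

3800 km

MET-43: φ = +53.24833°, λ = +18.71017°
SEC4: φ = +61.23717°, λ = +23.52000°
SEIS-37: φ = +60.28800°, λ = +56.51217°
SEIS-19: φ = +62.71100°, λ = +36.58800°
MET-43→SEC4: c = 0.146546 rad, d = 934.67 km
SEC4→SEIS-37: c = 0.278735 rad, d = 1777.77 km
SEIS-37→SEIS-19: c = 0.170475 rad, d = 1087.29 km
Total = 934.67 + 1777.77 + 1087.29 = 3799.73 km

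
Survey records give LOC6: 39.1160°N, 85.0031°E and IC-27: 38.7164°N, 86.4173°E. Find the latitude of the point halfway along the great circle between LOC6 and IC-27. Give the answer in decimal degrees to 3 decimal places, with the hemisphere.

38.918°N

Bx = cos φ₂ cos Δλ = 0.780014,  By = cos φ₂ sin Δλ = 0.019257
φₘ = atan2(sin φ₁ + sin φ₂, √((cos φ₁ + Bx)² + By²)) = 38.91833°
λₘ = λ₁ + atan2(By, cos φ₁ + Bx) = 85.71219°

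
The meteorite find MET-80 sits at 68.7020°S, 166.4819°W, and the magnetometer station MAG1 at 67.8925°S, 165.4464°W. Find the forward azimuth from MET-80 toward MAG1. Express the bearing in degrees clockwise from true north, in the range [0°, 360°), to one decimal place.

Δλ = 1.0355°
y = sin Δλ · cos φ₂ = 0.006801
x = cos φ₁ sin φ₂ − sin φ₁ cos φ₂ cos Δλ = 0.014071
θ = atan2(y, x) = 25.7975° → 25.7975° (mod 360°)

25.8°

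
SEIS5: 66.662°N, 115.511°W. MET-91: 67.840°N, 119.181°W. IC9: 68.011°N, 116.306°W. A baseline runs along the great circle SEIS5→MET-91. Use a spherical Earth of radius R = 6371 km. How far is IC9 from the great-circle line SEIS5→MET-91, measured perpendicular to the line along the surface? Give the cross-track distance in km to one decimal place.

90.8 km

δ₁₃ = central angle SEIS5→IC9 = 0.024143 rad  (haversine)
θ₁₃ = bearing SEIS5→IC9 = 347.573°,  θ₁₂ = bearing SEIS5→MET-91 = 311.377°
dₓₜ = R·arcsin(sin δ₁₃ · sin(θ₁₃ − θ₁₂)) = 6371·arcsin(0.02414·sin(36.196°)) = 90.830 km
|dₓₜ| = 90.830 km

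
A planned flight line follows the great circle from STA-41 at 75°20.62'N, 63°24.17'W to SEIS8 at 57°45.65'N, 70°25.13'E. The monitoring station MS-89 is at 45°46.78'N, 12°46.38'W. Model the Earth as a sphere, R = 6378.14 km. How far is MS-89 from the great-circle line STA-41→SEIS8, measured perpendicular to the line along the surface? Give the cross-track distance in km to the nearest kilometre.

3985 km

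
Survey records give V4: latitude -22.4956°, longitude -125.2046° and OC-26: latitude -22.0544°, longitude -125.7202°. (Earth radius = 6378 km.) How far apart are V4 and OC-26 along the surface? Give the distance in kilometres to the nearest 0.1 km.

72.3 km

Δφ = 0.4412°,  Δλ = -0.5156°
a = sin²(Δφ/2) + cos φ₁ cos φ₂ sin²(Δλ/2) = 0.000032
c = 2·arcsin(√a) = 0.011342 rad = 0.6498°
d = R·c = 6378 × 0.011342 = 72.3 km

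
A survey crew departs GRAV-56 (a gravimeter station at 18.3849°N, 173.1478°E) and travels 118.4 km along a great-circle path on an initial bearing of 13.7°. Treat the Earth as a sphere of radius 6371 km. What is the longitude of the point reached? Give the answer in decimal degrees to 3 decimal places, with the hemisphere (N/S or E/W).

δ = d/R = 118.4/6371 = 0.018584 rad
φ₂ = arcsin(sin φ₁ cos δ + cos φ₁ sin δ cos θ)
   = arcsin(0.31540·0.99983 + 0.94896·0.01858·0.97155) = 19.41921°
λ₂ = λ₁ + atan2(sin θ sin δ cos φ₁, cos δ − sin φ₁ sin φ₂) = 173.41518°

173.415°E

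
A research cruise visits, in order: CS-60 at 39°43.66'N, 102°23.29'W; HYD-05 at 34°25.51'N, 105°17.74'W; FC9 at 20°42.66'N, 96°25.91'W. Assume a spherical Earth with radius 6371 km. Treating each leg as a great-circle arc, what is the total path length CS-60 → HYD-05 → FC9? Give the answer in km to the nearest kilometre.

CS-60: φ = +39.72767°, λ = -102.38817°
HYD-05: φ = +34.42517°, λ = -105.29567°
FC9: φ = +20.71100°, λ = -96.43183°
CS-60→HYD-05: c = 0.100998 rad, d = 643.46 km
HYD-05→FC9: c = 0.275549 rad, d = 1755.52 km
Total = 643.46 + 1755.52 = 2398.98 km

2399 km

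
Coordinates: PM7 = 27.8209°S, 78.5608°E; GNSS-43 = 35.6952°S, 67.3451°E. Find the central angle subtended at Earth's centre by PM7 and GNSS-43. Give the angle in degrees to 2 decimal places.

Δφ = -7.8743°,  Δλ = -11.2157°
a = sin²(Δφ/2) + cos φ₁ cos φ₂ sin²(Δλ/2) = 0.011573
c = 2·arcsin(√a) = 0.215575 rad = 12.3515°

12.35°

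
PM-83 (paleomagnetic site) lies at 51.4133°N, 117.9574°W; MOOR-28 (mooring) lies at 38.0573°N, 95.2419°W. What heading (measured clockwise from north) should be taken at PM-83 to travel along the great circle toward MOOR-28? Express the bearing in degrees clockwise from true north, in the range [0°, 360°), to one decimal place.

Δλ = 22.7155°
y = sin Δλ · cos φ₂ = 0.304057
x = cos φ₁ sin φ₂ − sin φ₁ cos φ₂ cos Δλ = -0.183260
θ = atan2(y, x) = 121.0781° → 121.0781° (mod 360°)

121.1°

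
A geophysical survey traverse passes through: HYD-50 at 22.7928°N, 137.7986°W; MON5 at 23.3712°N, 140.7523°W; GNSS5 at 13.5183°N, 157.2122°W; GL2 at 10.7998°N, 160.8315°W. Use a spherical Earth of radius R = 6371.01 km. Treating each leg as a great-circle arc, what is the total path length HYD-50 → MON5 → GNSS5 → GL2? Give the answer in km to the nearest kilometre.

2855 km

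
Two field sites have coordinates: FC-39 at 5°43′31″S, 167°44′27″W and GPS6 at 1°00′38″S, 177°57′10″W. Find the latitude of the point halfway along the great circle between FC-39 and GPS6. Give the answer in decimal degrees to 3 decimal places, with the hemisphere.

FC-39: φ = -5.72528°, λ = -167.74083°
GPS6: φ = -1.01056°, λ = -177.95278°
Bx = cos φ₂ cos Δλ = 0.984006,  By = cos φ₂ sin Δλ = -0.177262
φₘ = atan2(sin φ₁ + sin φ₂, √((cos φ₁ + Bx)² + By²)) = -3.38130°
λₘ = λ₁ + atan2(By, cos φ₁ + Bx) = -172.85921°

3.381°S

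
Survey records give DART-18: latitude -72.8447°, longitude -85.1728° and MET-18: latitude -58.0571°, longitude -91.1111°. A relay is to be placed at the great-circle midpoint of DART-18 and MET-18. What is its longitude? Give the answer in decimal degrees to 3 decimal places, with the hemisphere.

Bx = cos φ₂ cos Δλ = 0.526235,  By = cos φ₂ sin Δλ = -0.054737
φₘ = atan2(sin φ₁ + sin φ₂, √((cos φ₁ + Bx)² + By²)) = -65.47763°
λₘ = λ₁ + atan2(By, cos φ₁ + Bx) = -88.98619°

88.986°W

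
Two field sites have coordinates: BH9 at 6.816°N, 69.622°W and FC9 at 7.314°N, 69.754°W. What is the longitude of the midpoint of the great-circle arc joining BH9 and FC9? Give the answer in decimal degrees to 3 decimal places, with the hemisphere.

69.688°W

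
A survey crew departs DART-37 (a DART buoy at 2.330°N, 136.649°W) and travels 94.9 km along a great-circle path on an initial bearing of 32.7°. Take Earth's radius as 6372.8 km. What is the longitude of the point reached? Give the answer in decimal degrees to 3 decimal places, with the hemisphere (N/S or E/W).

136.187°W

δ = d/R = 94.9/6372.8 = 0.014891 rad
φ₂ = arcsin(sin φ₁ cos δ + cos φ₁ sin δ cos θ)
   = arcsin(0.04065·0.99989 + 0.99917·0.01489·0.84151) = 3.04791°
λ₂ = λ₁ + atan2(sin θ sin δ cos φ₁, cos δ − sin φ₁ sin φ₂) = -136.18742°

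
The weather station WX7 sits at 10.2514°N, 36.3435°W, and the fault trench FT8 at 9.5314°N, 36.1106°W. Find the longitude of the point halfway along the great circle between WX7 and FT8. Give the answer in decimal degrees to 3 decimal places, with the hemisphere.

36.227°W

Bx = cos φ₂ cos Δλ = 0.986187,  By = cos φ₂ sin Δλ = 0.004009
φₘ = atan2(sin φ₁ + sin φ₂, √((cos φ₁ + Bx)² + By²)) = 9.89142°
λₘ = λ₁ + atan2(By, cos φ₁ + Bx) = -36.22692°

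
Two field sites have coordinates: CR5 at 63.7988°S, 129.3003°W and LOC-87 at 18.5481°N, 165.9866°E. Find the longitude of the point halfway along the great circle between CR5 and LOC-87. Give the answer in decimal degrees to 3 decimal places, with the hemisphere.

174.661°W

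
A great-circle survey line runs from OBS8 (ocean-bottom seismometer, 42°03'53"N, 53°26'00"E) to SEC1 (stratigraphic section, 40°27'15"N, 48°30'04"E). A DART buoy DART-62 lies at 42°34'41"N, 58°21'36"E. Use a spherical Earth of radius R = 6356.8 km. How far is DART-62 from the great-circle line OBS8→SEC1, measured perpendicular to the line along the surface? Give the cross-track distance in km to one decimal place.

OBS8: φ = +42.06472°, λ = +53.43333°
SEC1: φ = +40.45417°, λ = +48.50111°
DART-62: φ = +42.57806°, λ = +58.36000°
δ₁₃ = central angle OBS8→DART-62 = 0.064195 rad  (haversine)
θ₁₃ = bearing OBS8→DART-62 = 80.324°,  θ₁₂ = bearing OBS8→SEC1 = 248.161°
dₓₜ = R·arcsin(sin δ₁₃ · sin(θ₁₃ − θ₁₂)) = 6356.8·arcsin(0.06415·sin(-167.837°)) = -85.922 km
|dₓₜ| = 85.922 km

85.9 km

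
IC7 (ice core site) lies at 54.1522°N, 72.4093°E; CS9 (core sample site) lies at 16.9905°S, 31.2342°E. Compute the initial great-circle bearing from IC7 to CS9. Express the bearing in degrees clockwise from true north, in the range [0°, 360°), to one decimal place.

219.8°

Δλ = -41.1751°
y = sin Δλ · cos φ₂ = -0.629627
x = cos φ₁ sin φ₂ − sin φ₁ cos φ₂ cos Δλ = -0.754621
θ = atan2(y, x) = -140.1597° → 219.8403° (mod 360°)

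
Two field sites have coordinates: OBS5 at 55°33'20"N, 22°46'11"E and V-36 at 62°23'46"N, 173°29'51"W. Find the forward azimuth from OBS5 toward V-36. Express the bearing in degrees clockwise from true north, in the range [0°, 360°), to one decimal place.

8.5°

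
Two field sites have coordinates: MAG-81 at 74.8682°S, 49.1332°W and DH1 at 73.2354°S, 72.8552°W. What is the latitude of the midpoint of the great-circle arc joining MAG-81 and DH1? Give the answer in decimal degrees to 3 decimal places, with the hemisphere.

74.375°S

Bx = cos φ₂ cos Δλ = 0.264069,  By = cos φ₂ sin Δλ = -0.116039
φₘ = atan2(sin φ₁ + sin φ₂, √((cos φ₁ + Bx)² + By²)) = -74.37469°
λₘ = λ₁ + atan2(By, cos φ₁ + Bx) = -61.59423°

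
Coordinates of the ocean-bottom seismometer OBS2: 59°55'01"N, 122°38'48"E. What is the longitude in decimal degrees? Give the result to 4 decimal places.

122.6467°E

122° + 38′/60 + 48″/3600 = 122 + 0.63333 + 0.01333 = 122.6467°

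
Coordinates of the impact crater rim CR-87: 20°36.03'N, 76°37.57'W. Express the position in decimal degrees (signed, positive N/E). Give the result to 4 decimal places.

+20.6005°, -76.6262°

lat: 20.6005° N → +20.6005°
lon: 76.6262° W → -76.6262°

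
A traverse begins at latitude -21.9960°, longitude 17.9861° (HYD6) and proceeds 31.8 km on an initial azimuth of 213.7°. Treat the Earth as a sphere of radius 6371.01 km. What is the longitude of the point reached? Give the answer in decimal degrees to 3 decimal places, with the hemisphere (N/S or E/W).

17.815°E

δ = d/R = 31.8/6371.01 = 0.004991 rad
φ₂ = arcsin(sin φ₁ cos δ + cos φ₁ sin δ cos θ)
   = arcsin(-0.37454·0.99999 + 0.92721·0.00499·-0.83195) = -22.23384°
λ₂ = λ₁ + atan2(sin θ sin δ cos φ₁, cos δ − sin φ₁ sin φ₂) = 17.81468°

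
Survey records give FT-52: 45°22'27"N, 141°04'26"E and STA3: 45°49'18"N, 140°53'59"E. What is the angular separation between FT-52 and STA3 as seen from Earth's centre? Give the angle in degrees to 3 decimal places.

FT-52: φ = +45.37417°, λ = +141.07389°
STA3: φ = +45.82167°, λ = +140.89972°
Δφ = 0.4475°,  Δλ = -0.1742°
a = sin²(Δφ/2) + cos φ₁ cos φ₂ sin²(Δλ/2) = 0.000016
c = 2·arcsin(√a) = 0.008095 rad = 0.4638°

0.464°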